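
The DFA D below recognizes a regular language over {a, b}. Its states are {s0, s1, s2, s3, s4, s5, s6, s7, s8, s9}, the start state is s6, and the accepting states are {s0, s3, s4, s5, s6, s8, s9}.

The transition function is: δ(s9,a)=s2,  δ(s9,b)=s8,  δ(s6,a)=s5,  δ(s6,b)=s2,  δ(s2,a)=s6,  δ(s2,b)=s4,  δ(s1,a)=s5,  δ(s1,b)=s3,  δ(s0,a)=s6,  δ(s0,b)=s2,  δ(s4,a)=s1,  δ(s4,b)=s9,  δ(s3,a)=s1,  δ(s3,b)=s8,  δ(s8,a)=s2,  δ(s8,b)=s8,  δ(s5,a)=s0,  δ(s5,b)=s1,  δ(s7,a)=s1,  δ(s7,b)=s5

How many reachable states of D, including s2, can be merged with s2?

Reachable states from the start: {s0,s1,s2,s3,s4,s5,s6,s8,s9}. Unreachable: {s7} — drop them.
P0 = {s0,s3,s4,s5,s6,s8,s9} | {s1,s2}.
On input a, block {s0,s3,s4,s5,s6,s8,s9} splits into {s3,s4,s8,s9} and {s0,s5,s6}.
The partition is now stable with 3 blocks: {s3,s4,s8,s9} | {s1,s2} | {s0,s5,s6}.
The equivalence class containing s2 is {s1,s2}, of size 2.

2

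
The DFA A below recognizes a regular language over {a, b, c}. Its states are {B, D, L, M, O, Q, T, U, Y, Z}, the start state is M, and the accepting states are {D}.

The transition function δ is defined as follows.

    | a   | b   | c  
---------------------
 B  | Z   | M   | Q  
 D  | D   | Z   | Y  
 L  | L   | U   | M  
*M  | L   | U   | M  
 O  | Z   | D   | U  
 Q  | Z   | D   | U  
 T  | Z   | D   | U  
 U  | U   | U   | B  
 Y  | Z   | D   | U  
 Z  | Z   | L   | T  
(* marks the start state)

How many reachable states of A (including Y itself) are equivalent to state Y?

3

States {O} cannot be reached from the start state, so discard them.
Initial partition by acceptance: {D} | {B,L,M,Q,T,U,Y,Z}.
On input b, block {B,L,M,Q,T,U,Y,Z} splits into {B,L,M,U,Z} and {Q,T,Y}.
Split {B,L,M,U,Z} by δ(·,c) → {L,M,U} and {B,Z}.
On input c, block {L,M,U} splits into {L,M} and {U}.
Stable partition: {D} | {L,M} | {Q,T,Y} | {B,Z} | {U} — 5 equivalence classes.
State Y belongs to the block {Q,T,Y}, which has 3 states.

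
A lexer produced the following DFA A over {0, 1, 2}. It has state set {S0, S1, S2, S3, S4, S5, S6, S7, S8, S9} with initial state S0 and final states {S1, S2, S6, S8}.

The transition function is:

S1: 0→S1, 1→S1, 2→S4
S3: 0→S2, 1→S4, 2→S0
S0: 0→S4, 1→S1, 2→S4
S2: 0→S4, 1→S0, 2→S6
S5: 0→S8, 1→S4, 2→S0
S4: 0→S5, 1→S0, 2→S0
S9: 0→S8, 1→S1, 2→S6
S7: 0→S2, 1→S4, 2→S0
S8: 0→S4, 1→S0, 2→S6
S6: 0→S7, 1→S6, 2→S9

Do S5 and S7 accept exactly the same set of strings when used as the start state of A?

States {S3} cannot be reached from the start state, so discard them.
Initial partition by acceptance: {S1,S2,S6,S8} | {S0,S4,S5,S7,S9}.
Split {S1,S2,S6,S8} by δ(·,0) → {S2,S6,S8} and {S1}.
Refine {S2,S6,S8} on symbol 1: members go to different blocks, giving {S2,S8} and {S6}.
Refine {S0,S4,S5,S7,S9} on symbol 0: members go to different blocks, giving {S5,S7,S9} and {S0,S4}.
Refine {S5,S7,S9} on symbol 1: members go to different blocks, giving {S5,S7} and {S9}.
Split {S0,S4} by δ(·,0) → {S0} and {S4}.
The partition is now stable with 7 blocks: {S2,S8} | {S5,S7} | {S1} | {S6} | {S0} | {S9} | {S4}.
S5 and S7 lie in the same block of the stable partition, so they are equivalent — no string distinguishes them.

Yes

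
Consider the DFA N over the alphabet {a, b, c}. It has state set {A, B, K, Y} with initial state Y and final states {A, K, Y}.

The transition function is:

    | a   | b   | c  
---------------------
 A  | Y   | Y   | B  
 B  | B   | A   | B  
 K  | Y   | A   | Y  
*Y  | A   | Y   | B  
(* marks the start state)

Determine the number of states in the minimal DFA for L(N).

2

States {K} cannot be reached from the start state, so discard them.
Start with accepting vs non-accepting: {A,Y} | {B}.
No further refinement is possible. Final partition (2 blocks): {A,Y} | {B}.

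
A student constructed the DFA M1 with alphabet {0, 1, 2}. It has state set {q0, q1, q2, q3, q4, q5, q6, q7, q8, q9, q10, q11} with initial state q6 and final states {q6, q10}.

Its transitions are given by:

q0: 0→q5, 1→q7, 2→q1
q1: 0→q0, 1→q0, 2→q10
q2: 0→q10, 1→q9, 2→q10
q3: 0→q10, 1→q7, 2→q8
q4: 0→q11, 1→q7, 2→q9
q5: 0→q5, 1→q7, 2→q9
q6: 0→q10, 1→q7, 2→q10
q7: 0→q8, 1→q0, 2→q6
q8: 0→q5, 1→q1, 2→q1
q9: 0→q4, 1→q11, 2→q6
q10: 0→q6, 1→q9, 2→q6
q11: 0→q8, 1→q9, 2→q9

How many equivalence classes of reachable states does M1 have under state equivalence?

Reachable states from the start: {q0,q1,q4,q5,q6,q7,q8,q9,q10,q11}. Unreachable: {q2,q3} — drop them.
Start with accepting vs non-accepting: {q6,q10} | {q0,q1,q4,q5,q7,q8,q9,q11}.
On input 2, block {q0,q1,q4,q5,q7,q8,q9,q11} splits into {q0,q4,q5,q8,q11} and {q1,q7,q9}.
Stable partition: {q6,q10} | {q0,q4,q5,q8,q11} | {q1,q7,q9} — 3 equivalence classes.

3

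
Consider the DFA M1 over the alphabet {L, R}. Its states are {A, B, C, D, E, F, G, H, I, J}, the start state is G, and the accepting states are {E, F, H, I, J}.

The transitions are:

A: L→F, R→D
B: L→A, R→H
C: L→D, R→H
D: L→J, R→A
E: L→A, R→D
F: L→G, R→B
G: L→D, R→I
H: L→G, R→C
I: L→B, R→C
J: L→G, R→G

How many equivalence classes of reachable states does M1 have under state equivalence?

3

Reachable states from the start: {A,B,C,D,F,G,H,I,J}. Unreachable: {E} — drop them.
Start with accepting vs non-accepting: {F,H,I,J} | {A,B,C,D,G}.
Refine {A,B,C,D,G} on symbol L: members go to different blocks, giving {B,C,G} and {A,D}.
No further refinement is possible. Final partition (3 blocks): {F,H,I,J} | {B,C,G} | {A,D}.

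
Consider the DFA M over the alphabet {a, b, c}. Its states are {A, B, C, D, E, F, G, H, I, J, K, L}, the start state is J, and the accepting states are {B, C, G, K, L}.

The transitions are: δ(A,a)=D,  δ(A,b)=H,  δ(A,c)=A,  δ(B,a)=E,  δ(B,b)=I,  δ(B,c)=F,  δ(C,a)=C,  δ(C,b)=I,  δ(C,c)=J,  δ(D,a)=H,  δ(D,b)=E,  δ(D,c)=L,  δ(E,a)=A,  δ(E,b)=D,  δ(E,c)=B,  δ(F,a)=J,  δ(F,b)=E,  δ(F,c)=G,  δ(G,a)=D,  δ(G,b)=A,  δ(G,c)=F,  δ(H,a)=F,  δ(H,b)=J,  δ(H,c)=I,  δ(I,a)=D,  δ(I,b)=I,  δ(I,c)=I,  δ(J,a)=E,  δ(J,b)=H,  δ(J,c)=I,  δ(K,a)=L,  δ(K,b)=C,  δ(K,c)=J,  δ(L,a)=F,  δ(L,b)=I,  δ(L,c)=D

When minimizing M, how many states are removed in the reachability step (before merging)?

No path from J leads to C, K; the other 10 states are all reachable.

2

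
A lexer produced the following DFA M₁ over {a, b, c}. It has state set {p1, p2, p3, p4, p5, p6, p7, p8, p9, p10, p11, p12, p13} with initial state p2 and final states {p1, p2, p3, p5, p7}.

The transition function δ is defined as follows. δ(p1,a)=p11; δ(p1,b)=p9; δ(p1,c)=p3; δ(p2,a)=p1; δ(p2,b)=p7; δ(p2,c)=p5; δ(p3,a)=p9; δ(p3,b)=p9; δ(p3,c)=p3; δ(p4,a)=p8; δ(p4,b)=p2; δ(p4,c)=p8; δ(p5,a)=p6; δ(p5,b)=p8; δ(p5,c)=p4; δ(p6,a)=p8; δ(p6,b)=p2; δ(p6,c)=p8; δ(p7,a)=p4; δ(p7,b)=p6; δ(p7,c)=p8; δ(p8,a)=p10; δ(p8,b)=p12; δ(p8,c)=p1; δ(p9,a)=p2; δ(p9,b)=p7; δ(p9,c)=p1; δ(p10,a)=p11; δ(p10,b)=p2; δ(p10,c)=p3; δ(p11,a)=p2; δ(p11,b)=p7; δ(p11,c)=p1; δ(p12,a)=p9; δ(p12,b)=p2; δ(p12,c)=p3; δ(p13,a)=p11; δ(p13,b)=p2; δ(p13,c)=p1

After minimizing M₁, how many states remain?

8

States {p13} cannot be reached from the start state, so discard them.
Start with accepting vs non-accepting: {p1,p2,p3,p5,p7} | {p4,p6,p8,p9,p10,p11,p12}.
Split {p1,p2,p3,p5,p7} by δ(·,a) → {p1,p3,p5,p7} and {p2}.
Split {p1,p3,p5,p7} by δ(·,c) → {p1,p3} and {p5,p7}.
Refine {p4,p6,p8,p9,p10,p11,p12} on symbol a: members go to different blocks, giving {p4,p6,p8,p10,p12} and {p9,p11}.
Refine {p4,p6,p8,p10,p12} on symbol a: members go to different blocks, giving {p4,p6,p8} and {p10,p12}.
Refine {p4,p6,p8} on symbol a: members go to different blocks, giving {p4,p6} and {p8}.
Refine {p5,p7} on symbol b: members go to different blocks, giving {p5} and {p7}.
No further refinement is possible. Final partition (8 blocks): {p1,p3} | {p4,p6} | {p2} | {p5} | {p9,p11} | {p10,p12} | {p8} | {p7}.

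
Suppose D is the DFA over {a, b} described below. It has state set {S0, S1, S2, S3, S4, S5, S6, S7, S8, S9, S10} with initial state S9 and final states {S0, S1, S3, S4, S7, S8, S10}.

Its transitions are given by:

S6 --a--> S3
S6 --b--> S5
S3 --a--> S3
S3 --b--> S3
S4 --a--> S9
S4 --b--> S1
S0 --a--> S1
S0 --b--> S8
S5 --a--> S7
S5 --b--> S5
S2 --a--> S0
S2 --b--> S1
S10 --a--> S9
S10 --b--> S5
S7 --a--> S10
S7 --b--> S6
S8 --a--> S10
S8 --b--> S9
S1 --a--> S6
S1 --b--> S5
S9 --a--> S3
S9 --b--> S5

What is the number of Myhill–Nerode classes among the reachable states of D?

5

First remove the unreachable states {S0,S1,S2,S4,S8}; 6 states remain.
P0 = {S3,S7,S10} | {S5,S6,S9}.
On input a, block {S3,S7,S10} splits into {S3,S7} and {S10}.
Refine {S3,S7} on symbol a: members go to different blocks, giving {S3} and {S7}.
Split {S5,S6,S9} by δ(·,a) → {S6,S9} and {S5}.
The partition is now stable with 5 blocks: {S3} | {S6,S9} | {S10} | {S7} | {S5}.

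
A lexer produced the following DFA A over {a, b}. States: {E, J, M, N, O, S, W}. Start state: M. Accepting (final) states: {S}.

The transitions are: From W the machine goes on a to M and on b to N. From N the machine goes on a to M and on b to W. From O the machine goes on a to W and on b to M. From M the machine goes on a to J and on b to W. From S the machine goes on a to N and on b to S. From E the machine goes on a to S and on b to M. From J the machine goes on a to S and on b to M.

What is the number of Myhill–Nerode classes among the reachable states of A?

4

First remove the unreachable states {E,O}; 5 states remain.
Start with accepting vs non-accepting: {S} | {J,M,N,W}.
Split {J,M,N,W} by δ(·,a) → {M,N,W} and {J}.
Refine {M,N,W} on symbol a: members go to different blocks, giving {N,W} and {M}.
Stable partition: {S} | {N,W} | {J} | {M} — 4 equivalence classes.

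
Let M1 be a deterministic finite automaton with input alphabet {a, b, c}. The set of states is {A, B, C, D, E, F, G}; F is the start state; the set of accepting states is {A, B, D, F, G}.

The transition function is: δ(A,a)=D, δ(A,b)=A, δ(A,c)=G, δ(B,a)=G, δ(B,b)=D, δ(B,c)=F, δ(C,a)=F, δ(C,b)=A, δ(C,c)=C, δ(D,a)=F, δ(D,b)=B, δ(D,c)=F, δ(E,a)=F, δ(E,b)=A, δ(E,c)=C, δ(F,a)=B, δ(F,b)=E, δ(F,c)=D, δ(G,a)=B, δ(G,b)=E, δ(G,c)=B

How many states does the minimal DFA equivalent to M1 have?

4

Every state is reachable, so we keep all 7.
Initial partition by acceptance: {A,B,D,F,G} | {C,E}.
Refine {A,B,D,F,G} on symbol b: members go to different blocks, giving {A,B,D} and {F,G}.
Refine {A,B,D} on symbol a: members go to different blocks, giving {B,D} and {A}.
No further refinement is possible. Final partition (4 blocks): {B,D} | {C,E} | {F,G} | {A}.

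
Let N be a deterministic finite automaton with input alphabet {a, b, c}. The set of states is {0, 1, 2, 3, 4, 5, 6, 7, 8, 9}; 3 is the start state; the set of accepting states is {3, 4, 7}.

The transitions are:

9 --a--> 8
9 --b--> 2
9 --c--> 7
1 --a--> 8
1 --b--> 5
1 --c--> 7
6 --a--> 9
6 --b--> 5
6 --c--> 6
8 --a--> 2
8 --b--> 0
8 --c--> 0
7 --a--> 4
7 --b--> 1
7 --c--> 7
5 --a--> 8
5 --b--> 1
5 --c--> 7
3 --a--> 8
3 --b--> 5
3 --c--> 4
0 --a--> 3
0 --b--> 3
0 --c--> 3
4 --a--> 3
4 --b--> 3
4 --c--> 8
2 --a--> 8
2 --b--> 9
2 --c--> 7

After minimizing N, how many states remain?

6

States {6} cannot be reached from the start state, so discard them.
Initial partition by acceptance: {3,4,7} | {0,1,2,5,8,9}.
Split {3,4,7} by δ(·,a) → {4,7} and {3}.
On input a, block {4,7} splits into {4} and {7}.
On input a, block {0,1,2,5,8,9} splits into {1,2,5,8,9} and {0}.
On input b, block {1,2,5,8,9} splits into {1,2,5,9} and {8}.
No further refinement is possible. Final partition (6 blocks): {4} | {1,2,5,9} | {3} | {7} | {0} | {8}.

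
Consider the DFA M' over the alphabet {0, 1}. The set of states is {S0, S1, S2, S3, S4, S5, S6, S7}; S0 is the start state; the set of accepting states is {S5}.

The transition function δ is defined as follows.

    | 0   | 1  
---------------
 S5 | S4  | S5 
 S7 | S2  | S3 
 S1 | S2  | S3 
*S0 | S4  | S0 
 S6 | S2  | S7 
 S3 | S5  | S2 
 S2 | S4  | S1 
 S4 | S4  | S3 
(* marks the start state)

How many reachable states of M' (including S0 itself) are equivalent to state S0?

States {S6,S7} cannot be reached from the start state, so discard them.
P0 = {S5} | {S0,S1,S2,S3,S4}.
Split {S0,S1,S2,S3,S4} by δ(·,0) → {S0,S1,S2,S4} and {S3}.
Split {S0,S1,S2,S4} by δ(·,1) → {S0,S2} and {S1,S4}.
Split {S0,S2} by δ(·,1) → {S0} and {S2}.
Refine {S1,S4} on symbol 0: members go to different blocks, giving {S1} and {S4}.
Stable partition: {S5} | {S0} | {S3} | {S1} | {S2} | {S4} — 6 equivalence classes.
The equivalence class containing S0 is {S0}, of size 1.

1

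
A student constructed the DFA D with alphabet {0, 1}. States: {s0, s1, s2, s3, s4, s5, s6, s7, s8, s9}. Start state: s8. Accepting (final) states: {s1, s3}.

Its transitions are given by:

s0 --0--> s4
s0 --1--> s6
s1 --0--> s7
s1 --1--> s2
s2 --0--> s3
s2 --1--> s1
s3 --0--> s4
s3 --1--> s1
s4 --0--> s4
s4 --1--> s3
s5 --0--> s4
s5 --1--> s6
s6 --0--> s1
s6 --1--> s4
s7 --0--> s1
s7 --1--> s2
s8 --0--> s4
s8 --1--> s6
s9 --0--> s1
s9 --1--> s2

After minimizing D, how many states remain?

7

Reachable states from the start: {s1,s2,s3,s4,s6,s7,s8}. Unreachable: {s0,s5,s9} — drop them.
P0 = {s1,s3} | {s2,s4,s6,s7,s8}.
Split {s1,s3} by δ(·,1) → {s1} and {s3}.
Refine {s2,s4,s6,s7,s8} on symbol 0: members go to different blocks, giving {s4,s8} and {s6,s7} and {s2}.
On input 1, block {s4,s8} splits into {s4} and {s8}.
Split {s6,s7} by δ(·,1) → {s6} and {s7}.
No further refinement is possible. Final partition (7 blocks): {s1} | {s4} | {s3} | {s6} | {s2} | {s8} | {s7}.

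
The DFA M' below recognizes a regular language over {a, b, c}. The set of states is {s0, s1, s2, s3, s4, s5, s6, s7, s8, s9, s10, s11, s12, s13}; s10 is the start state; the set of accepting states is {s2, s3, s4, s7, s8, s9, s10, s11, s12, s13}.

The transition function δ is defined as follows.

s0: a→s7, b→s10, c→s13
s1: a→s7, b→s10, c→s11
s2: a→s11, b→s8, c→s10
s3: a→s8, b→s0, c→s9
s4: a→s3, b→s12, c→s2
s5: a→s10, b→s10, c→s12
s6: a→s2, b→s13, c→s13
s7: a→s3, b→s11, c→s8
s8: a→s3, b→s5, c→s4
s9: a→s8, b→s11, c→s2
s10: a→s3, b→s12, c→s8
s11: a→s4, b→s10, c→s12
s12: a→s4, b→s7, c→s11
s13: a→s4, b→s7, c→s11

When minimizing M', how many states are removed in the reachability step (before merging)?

BFS from s10 reaches {s0, s2, s3, s4, s5, s7, s8, s9, s10, s11, s12, s13}; the 2 state(s) s1, s6 are never visited.

2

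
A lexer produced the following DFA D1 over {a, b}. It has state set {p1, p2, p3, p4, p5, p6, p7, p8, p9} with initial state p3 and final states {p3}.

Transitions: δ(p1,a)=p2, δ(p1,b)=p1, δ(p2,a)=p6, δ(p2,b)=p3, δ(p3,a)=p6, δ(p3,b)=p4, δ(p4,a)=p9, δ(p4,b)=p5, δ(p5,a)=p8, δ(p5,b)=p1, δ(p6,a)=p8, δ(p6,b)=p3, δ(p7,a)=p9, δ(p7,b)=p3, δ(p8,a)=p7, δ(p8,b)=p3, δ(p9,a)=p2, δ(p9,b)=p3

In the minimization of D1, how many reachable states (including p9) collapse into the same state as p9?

5

All states are reachable from the start state.
Initial partition by acceptance: {p3} | {p1,p2,p4,p5,p6,p7,p8,p9}.
Refine {p1,p2,p4,p5,p6,p7,p8,p9} on symbol b: members go to different blocks, giving {p2,p6,p7,p8,p9} and {p1,p4,p5}.
No further refinement is possible. Final partition (3 blocks): {p3} | {p2,p6,p7,p8,p9} | {p1,p4,p5}.
State p9 belongs to the block {p2,p6,p7,p8,p9}, which has 5 states.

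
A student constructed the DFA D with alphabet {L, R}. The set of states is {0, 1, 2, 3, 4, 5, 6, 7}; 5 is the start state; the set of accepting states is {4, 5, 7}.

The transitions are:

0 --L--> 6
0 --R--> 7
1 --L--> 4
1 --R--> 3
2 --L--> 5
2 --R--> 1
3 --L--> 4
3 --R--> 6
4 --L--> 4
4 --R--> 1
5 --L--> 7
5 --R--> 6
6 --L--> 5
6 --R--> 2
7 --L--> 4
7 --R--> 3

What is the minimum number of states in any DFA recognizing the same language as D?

States {0} cannot be reached from the start state, so discard them.
P0 = {4,5,7} | {1,2,3,6}.
The partition is now stable with 2 blocks: {4,5,7} | {1,2,3,6}.

2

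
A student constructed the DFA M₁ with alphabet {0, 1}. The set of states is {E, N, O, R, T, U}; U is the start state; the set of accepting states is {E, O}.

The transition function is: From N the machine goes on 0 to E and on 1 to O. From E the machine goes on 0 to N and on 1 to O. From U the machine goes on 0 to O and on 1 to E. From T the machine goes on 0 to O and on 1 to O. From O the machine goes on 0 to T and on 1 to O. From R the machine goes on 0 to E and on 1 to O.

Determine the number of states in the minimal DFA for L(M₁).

States {R} cannot be reached from the start state, so discard them.
Initial partition by acceptance: {E,O} | {N,T,U}.
Stable partition: {E,O} | {N,T,U} — 2 equivalence classes.

2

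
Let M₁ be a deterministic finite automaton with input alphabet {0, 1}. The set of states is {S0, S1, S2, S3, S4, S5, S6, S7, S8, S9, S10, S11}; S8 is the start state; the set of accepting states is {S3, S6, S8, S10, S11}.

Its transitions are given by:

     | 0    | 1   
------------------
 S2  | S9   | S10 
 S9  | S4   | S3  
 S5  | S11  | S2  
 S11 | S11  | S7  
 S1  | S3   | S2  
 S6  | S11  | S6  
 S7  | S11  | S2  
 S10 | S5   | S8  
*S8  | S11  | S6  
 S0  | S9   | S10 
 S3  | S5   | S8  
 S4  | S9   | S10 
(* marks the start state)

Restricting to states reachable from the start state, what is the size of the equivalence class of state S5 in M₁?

2

Reachable states from the start: {S2,S3,S4,S5,S6,S7,S8,S9,S10,S11}. Unreachable: {S0,S1} — drop them.
Initial partition by acceptance: {S3,S6,S8,S10,S11} | {S2,S4,S5,S7,S9}.
On input 0, block {S3,S6,S8,S10,S11} splits into {S6,S8,S11} and {S3,S10}.
On input 1, block {S6,S8,S11} splits into {S6,S8} and {S11}.
Split {S2,S4,S5,S7,S9} by δ(·,0) → {S2,S4,S9} and {S5,S7}.
No further refinement is possible. Final partition (5 blocks): {S6,S8} | {S2,S4,S9} | {S3,S10} | {S11} | {S5,S7}.
State S5 belongs to the block {S5,S7}, which has 2 states.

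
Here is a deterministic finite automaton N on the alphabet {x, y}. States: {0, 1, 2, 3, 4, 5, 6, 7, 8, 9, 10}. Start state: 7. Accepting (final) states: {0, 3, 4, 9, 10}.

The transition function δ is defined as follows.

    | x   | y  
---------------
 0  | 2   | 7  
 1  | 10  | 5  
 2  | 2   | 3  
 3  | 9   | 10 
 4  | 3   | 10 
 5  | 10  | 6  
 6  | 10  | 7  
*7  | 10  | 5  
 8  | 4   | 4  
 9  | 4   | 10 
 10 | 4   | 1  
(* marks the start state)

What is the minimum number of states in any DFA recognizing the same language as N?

States {0,2,8} cannot be reached from the start state, so discard them.
Start with accepting vs non-accepting: {3,4,9,10} | {1,5,6,7}.
On input y, block {3,4,9,10} splits into {3,4,9} and {10}.
The partition is now stable with 3 blocks: {3,4,9} | {1,5,6,7} | {10}.

3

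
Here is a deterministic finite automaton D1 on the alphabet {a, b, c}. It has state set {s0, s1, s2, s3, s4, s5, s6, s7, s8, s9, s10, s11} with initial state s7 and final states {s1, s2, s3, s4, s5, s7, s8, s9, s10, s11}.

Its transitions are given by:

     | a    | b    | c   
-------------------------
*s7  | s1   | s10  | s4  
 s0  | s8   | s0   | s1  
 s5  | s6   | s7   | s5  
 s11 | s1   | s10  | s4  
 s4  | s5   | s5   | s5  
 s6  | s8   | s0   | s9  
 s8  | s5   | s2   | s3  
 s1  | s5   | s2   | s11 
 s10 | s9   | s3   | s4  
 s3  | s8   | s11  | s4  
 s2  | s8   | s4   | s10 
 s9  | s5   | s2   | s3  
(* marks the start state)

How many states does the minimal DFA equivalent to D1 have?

Every state is reachable, so we keep all 12.
Start with accepting vs non-accepting: {s1,s2,s3,s4,s5,s7,s8,s9,s10,s11} | {s0,s6}.
Refine {s1,s2,s3,s4,s5,s7,s8,s9,s10,s11} on symbol a: members go to different blocks, giving {s1,s2,s3,s4,s7,s8,s9,s10,s11} and {s5}.
On input a, block {s1,s2,s3,s4,s7,s8,s9,s10,s11} splits into {s2,s3,s7,s10,s11} and {s1,s4,s8,s9}.
Split {s2,s3,s7,s10,s11} by δ(·,b) → {s3,s7,s10,s11} and {s2}.
Split {s1,s4,s8,s9} by δ(·,b) → {s1,s8,s9} and {s4}.
No further refinement is possible. Final partition (6 blocks): {s3,s7,s10,s11} | {s0,s6} | {s5} | {s1,s8,s9} | {s2} | {s4}.

6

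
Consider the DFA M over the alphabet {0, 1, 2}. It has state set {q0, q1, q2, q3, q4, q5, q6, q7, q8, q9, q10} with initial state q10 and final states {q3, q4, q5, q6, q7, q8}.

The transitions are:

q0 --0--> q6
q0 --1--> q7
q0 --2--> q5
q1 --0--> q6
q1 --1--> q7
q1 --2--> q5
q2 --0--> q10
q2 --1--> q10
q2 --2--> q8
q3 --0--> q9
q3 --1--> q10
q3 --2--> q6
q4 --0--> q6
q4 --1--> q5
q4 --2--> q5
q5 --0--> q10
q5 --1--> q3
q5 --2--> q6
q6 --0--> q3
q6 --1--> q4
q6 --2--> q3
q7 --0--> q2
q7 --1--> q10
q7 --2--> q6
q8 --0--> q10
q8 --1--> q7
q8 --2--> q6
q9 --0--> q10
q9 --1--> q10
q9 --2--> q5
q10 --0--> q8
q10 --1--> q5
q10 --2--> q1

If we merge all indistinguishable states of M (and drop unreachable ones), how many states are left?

7

Reachable states from the start: {q1,q2,q3,q4,q5,q6,q7,q8,q9,q10}. Unreachable: {q0} — drop them.
Start with accepting vs non-accepting: {q3,q4,q5,q6,q7,q8} | {q1,q2,q9,q10}.
Split {q3,q4,q5,q6,q7,q8} by δ(·,0) → {q3,q5,q7,q8} and {q4,q6}.
Split {q3,q5,q7,q8} by δ(·,1) → {q3,q7} and {q5,q8}.
Refine {q1,q2,q9,q10} on symbol 0: members go to different blocks, giving {q2,q9} and {q1} and {q10}.
On input 0, block {q4,q6} splits into {q4} and {q6}.
The partition is now stable with 7 blocks: {q3,q7} | {q2,q9} | {q4} | {q5,q8} | {q1} | {q10} | {q6}.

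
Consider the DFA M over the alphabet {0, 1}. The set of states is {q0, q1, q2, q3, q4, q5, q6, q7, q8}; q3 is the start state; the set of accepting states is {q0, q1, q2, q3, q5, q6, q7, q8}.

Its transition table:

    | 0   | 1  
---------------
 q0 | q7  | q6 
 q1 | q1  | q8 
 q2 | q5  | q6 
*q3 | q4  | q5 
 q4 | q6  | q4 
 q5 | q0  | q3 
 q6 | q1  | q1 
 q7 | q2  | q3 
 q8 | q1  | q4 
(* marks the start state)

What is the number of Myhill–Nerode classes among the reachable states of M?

7

Every state is reachable, so we keep all 9.
Initial partition by acceptance: {q0,q1,q2,q3,q5,q6,q7,q8} | {q4}.
On input 0, block {q0,q1,q2,q3,q5,q6,q7,q8} splits into {q0,q1,q2,q5,q6,q7,q8} and {q3}.
Split {q0,q1,q2,q5,q6,q7,q8} by δ(·,1) → {q0,q1,q2,q6} and {q5,q7} and {q8}.
On input 0, block {q0,q1,q2,q6} splits into {q0,q2} and {q1,q6}.
Split {q1,q6} by δ(·,1) → {q1} and {q6}.
Stable partition: {q0,q2} | {q4} | {q3} | {q5,q7} | {q8} | {q1} | {q6} — 7 equivalence classes.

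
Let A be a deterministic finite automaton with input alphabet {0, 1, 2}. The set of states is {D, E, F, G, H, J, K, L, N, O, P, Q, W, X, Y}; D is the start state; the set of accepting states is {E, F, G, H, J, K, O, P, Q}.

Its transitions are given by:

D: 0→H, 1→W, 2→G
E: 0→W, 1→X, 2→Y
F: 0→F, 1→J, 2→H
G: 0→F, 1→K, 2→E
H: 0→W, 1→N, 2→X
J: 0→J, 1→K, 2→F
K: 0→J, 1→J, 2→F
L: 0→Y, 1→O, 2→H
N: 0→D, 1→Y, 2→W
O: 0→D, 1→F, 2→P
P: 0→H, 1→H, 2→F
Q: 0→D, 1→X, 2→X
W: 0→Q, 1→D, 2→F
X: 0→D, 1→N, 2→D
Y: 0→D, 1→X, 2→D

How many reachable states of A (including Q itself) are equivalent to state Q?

States {L,O,P} cannot be reached from the start state, so discard them.
Start with accepting vs non-accepting: {E,F,G,H,J,K,Q} | {D,N,W,X,Y}.
Refine {E,F,G,H,J,K,Q} on symbol 0: members go to different blocks, giving {F,G,J,K} and {E,H,Q}.
Refine {F,G,J,K} on symbol 2: members go to different blocks, giving {J,K} and {F,G}.
Split {D,N,W,X,Y} by δ(·,0) → {N,X,Y} and {D,W}.
No further refinement is possible. Final partition (5 blocks): {J,K} | {N,X,Y} | {E,H,Q} | {F,G} | {D,W}.
State Q belongs to the block {E,H,Q}, which has 3 states.

3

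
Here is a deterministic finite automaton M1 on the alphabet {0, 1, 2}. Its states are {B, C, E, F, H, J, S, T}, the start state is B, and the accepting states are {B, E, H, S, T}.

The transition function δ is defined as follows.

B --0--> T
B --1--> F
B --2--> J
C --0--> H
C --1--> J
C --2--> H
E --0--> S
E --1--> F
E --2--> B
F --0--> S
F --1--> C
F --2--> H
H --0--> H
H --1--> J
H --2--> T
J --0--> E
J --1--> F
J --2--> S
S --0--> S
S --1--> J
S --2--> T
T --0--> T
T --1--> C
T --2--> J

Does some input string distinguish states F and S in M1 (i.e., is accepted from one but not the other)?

P0 = {B,E,H,S,T} | {C,F,J}.
On input 2, block {B,E,H,S,T} splits into {E,H,S} and {B,T}.
No further refinement is possible. Final partition (3 blocks): {E,H,S} | {C,F,J} | {B,T}.
F and S end up in different blocks, so they are distinguishable. For instance, the string 'ε' is accepted from only S.

Yes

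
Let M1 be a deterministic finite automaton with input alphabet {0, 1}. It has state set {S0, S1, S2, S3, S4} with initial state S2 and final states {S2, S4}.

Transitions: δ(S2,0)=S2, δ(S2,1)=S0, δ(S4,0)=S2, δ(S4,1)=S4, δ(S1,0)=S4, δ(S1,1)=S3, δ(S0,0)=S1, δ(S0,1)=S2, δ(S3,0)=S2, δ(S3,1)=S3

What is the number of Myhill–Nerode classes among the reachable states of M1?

5

Initial partition by acceptance: {S2,S4} | {S0,S1,S3}.
Refine {S2,S4} on symbol 1: members go to different blocks, giving {S2} and {S4}.
On input 0, block {S0,S1,S3} splits into {S0} and {S1} and {S3}.
The partition is now stable with 5 blocks: {S2} | {S0} | {S4} | {S1} | {S3}.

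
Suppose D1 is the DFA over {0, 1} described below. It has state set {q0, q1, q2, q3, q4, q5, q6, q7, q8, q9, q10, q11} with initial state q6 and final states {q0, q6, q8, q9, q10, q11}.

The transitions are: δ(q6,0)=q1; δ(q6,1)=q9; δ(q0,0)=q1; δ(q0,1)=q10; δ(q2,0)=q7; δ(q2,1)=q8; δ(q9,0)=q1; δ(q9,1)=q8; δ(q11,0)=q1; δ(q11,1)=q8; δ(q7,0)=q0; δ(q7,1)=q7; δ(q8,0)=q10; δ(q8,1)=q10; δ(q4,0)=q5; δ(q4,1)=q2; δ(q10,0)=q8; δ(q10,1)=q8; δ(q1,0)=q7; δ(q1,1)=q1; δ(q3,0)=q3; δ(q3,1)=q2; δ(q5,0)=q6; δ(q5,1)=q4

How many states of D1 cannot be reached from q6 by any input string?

No path from q6 leads to q2, q3, q4, q5, q11; the other 7 states are all reachable.

5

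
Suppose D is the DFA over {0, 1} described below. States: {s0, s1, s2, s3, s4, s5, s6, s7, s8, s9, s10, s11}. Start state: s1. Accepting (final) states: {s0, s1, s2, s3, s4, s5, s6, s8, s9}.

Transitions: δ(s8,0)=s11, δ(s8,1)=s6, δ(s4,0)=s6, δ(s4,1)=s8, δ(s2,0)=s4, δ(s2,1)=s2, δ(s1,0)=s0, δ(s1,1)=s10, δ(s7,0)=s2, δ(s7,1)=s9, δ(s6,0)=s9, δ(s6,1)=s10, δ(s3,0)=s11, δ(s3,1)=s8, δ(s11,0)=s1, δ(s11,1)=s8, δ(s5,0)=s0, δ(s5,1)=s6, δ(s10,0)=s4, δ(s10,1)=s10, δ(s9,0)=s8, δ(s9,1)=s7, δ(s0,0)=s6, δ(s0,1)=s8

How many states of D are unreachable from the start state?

2

Starting at s1 and following transitions, the reachable set is {s0, s1, s2, s4, s6, s7, s8, s9, s10, s11}. That leaves s3, s5 unreachable — 2 in total.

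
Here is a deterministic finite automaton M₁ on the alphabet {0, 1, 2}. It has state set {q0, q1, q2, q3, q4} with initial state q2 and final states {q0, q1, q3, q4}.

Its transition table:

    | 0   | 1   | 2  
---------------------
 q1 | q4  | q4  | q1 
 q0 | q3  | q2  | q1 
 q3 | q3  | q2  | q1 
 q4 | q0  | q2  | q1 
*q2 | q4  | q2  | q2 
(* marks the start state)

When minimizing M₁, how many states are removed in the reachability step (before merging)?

0

Exploring from q2, all states are eventually visited, so none are unreachable.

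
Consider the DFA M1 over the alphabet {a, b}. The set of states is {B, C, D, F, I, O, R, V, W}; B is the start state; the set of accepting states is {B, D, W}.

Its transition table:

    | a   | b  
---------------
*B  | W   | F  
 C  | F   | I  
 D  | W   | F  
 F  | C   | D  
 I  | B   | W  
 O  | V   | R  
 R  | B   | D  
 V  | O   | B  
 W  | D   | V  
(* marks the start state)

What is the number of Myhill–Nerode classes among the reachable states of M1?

4

All states are reachable from the start state.
P0 = {B,D,W} | {C,F,I,O,R,V}.
Split {C,F,I,O,R,V} by δ(·,a) → {C,F,O,V} and {I,R}.
Split {C,F,O,V} by δ(·,b) → {C,O} and {F,V}.
No further refinement is possible. Final partition (4 blocks): {B,D,W} | {C,O} | {I,R} | {F,V}.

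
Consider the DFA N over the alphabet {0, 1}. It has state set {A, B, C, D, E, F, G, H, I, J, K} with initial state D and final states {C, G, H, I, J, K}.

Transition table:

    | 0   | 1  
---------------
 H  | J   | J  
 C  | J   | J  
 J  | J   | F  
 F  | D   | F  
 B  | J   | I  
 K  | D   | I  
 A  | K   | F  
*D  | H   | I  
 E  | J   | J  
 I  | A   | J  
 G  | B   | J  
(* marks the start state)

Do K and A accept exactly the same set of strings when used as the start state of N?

First remove the unreachable states {B,C,E,G}; 7 states remain.
Start with accepting vs non-accepting: {H,I,J,K} | {A,D,F}.
On input 0, block {H,I,J,K} splits into {H,J} and {I,K}.
Split {H,J} by δ(·,1) → {H} and {J}.
Refine {A,D,F} on symbol 0: members go to different blocks, giving {A} and {D} and {F}.
Split {I,K} by δ(·,0) → {I} and {K}.
Stable partition: {H} | {A} | {I} | {J} | {D} | {F} | {K} — 7 equivalence classes.
K and A end up in different blocks, so they are distinguishable. For instance, the string 'ε' is accepted from only K.

No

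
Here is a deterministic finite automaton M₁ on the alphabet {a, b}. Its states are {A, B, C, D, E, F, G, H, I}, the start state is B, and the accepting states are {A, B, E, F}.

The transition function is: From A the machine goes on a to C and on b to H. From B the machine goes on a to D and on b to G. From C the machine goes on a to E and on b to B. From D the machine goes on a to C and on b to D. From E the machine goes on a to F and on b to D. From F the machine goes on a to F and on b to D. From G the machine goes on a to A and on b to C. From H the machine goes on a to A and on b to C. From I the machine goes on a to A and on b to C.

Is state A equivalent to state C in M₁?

No

First remove the unreachable states {I}; 8 states remain.
P0 = {A,B,E,F} | {C,D,G,H}.
Split {A,B,E,F} by δ(·,a) → {A,B} and {E,F}.
On input a, block {C,D,G,H} splits into {G,H} and {C} and {D}.
Refine {A,B} on symbol a: members go to different blocks, giving {A} and {B}.
The partition is now stable with 6 blocks: {A} | {G,H} | {E,F} | {C} | {D} | {B}.
A and C end up in different blocks, so they are distinguishable. For instance, the string 'ε' is accepted from only A.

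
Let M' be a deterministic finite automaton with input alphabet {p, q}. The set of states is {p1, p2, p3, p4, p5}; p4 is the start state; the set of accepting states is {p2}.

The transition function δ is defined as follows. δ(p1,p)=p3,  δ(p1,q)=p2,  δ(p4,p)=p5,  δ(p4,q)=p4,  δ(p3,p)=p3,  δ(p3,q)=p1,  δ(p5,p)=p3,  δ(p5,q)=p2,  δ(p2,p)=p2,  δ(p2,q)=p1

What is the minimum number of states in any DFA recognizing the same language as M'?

4

Initial partition by acceptance: {p2} | {p1,p3,p4,p5}.
On input q, block {p1,p3,p4,p5} splits into {p1,p5} and {p3,p4}.
Refine {p3,p4} on symbol p: members go to different blocks, giving {p3} and {p4}.
Stable partition: {p2} | {p1,p5} | {p3} | {p4} — 4 equivalence classes.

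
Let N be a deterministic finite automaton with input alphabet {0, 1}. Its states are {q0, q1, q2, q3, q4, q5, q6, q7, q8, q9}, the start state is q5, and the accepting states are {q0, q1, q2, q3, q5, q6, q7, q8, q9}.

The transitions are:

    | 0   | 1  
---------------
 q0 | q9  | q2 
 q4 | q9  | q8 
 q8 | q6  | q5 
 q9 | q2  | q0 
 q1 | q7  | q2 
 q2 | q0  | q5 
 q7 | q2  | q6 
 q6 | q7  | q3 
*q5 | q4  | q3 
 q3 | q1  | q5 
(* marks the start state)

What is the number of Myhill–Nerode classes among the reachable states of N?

5

P0 = {q0,q1,q2,q3,q5,q6,q7,q8,q9} | {q4}.
On input 0, block {q0,q1,q2,q3,q5,q6,q7,q8,q9} splits into {q0,q1,q2,q3,q6,q7,q8,q9} and {q5}.
Refine {q0,q1,q2,q3,q6,q7,q8,q9} on symbol 1: members go to different blocks, giving {q0,q1,q6,q7,q9} and {q2,q3,q8}.
Refine {q0,q1,q6,q7,q9} on symbol 0: members go to different blocks, giving {q0,q1,q6} and {q7,q9}.
No further refinement is possible. Final partition (5 blocks): {q0,q1,q6} | {q4} | {q5} | {q2,q3,q8} | {q7,q9}.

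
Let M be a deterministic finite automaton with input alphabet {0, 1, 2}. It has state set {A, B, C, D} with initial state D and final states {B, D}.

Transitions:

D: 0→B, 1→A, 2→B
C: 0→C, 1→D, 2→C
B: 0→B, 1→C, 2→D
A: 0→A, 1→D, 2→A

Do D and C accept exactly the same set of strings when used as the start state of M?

No

All states are reachable from the start state.
Start with accepting vs non-accepting: {B,D} | {A,C}.
Stable partition: {B,D} | {A,C} — 2 equivalence classes.
D and C end up in different blocks, so they are distinguishable. For instance, the string 'ε' is accepted from only D.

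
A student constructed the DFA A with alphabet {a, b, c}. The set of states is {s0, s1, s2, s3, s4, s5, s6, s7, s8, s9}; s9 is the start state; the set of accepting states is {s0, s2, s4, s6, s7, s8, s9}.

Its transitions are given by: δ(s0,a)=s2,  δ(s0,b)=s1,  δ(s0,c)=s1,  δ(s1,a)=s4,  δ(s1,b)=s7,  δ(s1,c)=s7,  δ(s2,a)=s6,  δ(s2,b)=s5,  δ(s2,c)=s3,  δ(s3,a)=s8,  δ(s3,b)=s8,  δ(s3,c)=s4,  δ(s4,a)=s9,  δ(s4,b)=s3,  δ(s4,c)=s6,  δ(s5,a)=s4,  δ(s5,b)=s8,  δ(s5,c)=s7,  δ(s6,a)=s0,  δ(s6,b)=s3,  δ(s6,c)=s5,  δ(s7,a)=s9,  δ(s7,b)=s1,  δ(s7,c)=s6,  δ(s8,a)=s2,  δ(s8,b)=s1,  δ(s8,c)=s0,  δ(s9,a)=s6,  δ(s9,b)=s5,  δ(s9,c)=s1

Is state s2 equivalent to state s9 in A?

Every state is reachable, so we keep all 10.
Start with accepting vs non-accepting: {s0,s2,s4,s6,s7,s8,s9} | {s1,s3,s5}.
On input c, block {s0,s2,s4,s6,s7,s8,s9} splits into {s0,s2,s6,s9} and {s4,s7,s8}.
No further refinement is possible. Final partition (3 blocks): {s0,s2,s6,s9} | {s1,s3,s5} | {s4,s7,s8}.
s2 and s9 lie in the same block of the stable partition, so they are equivalent — no string distinguishes them.

Yes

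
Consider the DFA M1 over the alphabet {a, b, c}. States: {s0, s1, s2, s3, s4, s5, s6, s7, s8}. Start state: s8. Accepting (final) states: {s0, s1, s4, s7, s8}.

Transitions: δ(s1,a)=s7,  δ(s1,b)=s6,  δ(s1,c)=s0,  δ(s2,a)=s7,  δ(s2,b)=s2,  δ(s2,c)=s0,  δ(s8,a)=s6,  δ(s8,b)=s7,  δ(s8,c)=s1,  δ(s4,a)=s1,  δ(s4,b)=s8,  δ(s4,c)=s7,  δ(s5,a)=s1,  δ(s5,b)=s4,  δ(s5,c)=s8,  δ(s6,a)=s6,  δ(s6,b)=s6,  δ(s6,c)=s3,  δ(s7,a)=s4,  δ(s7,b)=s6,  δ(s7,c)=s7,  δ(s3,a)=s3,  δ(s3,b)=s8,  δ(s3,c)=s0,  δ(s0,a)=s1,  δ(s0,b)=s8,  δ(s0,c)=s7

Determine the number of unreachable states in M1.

BFS from s8 reaches {s0, s1, s3, s4, s6, s7, s8}; the 2 state(s) s2, s5 are never visited.

2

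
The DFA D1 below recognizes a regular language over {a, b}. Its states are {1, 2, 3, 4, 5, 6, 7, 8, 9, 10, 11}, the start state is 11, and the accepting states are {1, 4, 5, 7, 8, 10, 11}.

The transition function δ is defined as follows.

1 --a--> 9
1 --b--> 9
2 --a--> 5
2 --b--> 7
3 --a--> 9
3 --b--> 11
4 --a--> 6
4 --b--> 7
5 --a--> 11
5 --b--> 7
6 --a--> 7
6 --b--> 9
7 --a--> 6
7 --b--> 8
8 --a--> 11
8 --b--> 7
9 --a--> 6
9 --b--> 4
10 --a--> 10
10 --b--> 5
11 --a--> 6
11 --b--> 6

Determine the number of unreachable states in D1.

5

Starting at 11 and following transitions, the reachable set is {4, 6, 7, 8, 9, 11}. That leaves 1, 2, 3, 5, 10 unreachable — 5 in total.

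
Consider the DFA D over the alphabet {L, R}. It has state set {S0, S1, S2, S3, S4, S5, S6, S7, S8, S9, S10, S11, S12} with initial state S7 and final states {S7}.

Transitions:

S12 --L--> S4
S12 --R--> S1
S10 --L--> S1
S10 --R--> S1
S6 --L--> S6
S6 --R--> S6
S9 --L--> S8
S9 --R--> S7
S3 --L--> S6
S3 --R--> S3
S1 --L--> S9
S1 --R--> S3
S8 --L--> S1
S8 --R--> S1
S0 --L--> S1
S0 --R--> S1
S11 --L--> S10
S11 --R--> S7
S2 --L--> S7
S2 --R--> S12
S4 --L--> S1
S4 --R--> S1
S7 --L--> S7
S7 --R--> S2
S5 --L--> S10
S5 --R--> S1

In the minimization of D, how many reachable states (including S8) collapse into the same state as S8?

Reachable states from the start: {S1,S2,S3,S4,S6,S7,S8,S9,S12}. Unreachable: {S0,S5,S10,S11} — drop them.
Start with accepting vs non-accepting: {S7} | {S1,S2,S3,S4,S6,S8,S9,S12}.
On input L, block {S1,S2,S3,S4,S6,S8,S9,S12} splits into {S1,S3,S4,S6,S8,S9,S12} and {S2}.
Split {S1,S3,S4,S6,S8,S9,S12} by δ(·,R) → {S1,S3,S4,S6,S8,S12} and {S9}.
Split {S1,S3,S4,S6,S8,S12} by δ(·,L) → {S3,S4,S6,S8,S12} and {S1}.
On input L, block {S3,S4,S6,S8,S12} splits into {S3,S6,S12} and {S4,S8}.
Split {S3,S6,S12} by δ(·,L) → {S3,S6} and {S12}.
The partition is now stable with 7 blocks: {S7} | {S3,S6} | {S2} | {S9} | {S1} | {S4,S8} | {S12}.
The equivalence class containing S8 is {S4,S8}, of size 2.

2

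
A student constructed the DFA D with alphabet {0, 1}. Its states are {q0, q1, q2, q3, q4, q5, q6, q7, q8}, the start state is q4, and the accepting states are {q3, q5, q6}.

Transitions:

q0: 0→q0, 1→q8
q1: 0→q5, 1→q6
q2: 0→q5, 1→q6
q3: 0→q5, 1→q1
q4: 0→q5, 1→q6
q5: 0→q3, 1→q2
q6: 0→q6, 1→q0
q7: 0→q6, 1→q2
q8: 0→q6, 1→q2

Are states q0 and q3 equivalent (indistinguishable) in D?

States {q7} cannot be reached from the start state, so discard them.
P0 = {q3,q5,q6} | {q0,q1,q2,q4,q8}.
Split {q0,q1,q2,q4,q8} by δ(·,0) → {q1,q2,q4,q8} and {q0}.
Split {q3,q5,q6} by δ(·,1) → {q3,q5} and {q6}.
On input 0, block {q1,q2,q4,q8} splits into {q1,q2,q4} and {q8}.
Stable partition: {q3,q5} | {q1,q2,q4} | {q0} | {q6} | {q8} — 5 equivalence classes.
q0 and q3 end up in different blocks, so they are distinguishable. For instance, the string 'ε' is accepted from only q3.

No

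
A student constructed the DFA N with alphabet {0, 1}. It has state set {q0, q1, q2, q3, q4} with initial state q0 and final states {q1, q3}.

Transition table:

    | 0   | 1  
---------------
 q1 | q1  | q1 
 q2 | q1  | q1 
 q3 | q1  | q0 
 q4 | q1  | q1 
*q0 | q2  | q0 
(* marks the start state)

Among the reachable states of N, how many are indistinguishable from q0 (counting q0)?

First remove the unreachable states {q3,q4}; 3 states remain.
P0 = {q1} | {q0,q2}.
Split {q0,q2} by δ(·,0) → {q0} and {q2}.
The partition is now stable with 3 blocks: {q1} | {q0} | {q2}.
The equivalence class containing q0 is {q0}, of size 1.

1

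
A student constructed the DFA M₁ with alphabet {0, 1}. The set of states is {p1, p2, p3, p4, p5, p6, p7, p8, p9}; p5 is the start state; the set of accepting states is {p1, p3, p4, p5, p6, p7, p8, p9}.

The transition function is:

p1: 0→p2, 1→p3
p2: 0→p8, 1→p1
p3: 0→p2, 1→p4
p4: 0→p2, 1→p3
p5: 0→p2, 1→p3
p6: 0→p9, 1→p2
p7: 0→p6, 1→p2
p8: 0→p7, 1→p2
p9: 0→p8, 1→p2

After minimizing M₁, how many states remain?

Every state is reachable, so we keep all 9.
Start with accepting vs non-accepting: {p1,p3,p4,p5,p6,p7,p8,p9} | {p2}.
Refine {p1,p3,p4,p5,p6,p7,p8,p9} on symbol 0: members go to different blocks, giving {p1,p3,p4,p5} and {p6,p7,p8,p9}.
Stable partition: {p1,p3,p4,p5} | {p2} | {p6,p7,p8,p9} — 3 equivalence classes.

3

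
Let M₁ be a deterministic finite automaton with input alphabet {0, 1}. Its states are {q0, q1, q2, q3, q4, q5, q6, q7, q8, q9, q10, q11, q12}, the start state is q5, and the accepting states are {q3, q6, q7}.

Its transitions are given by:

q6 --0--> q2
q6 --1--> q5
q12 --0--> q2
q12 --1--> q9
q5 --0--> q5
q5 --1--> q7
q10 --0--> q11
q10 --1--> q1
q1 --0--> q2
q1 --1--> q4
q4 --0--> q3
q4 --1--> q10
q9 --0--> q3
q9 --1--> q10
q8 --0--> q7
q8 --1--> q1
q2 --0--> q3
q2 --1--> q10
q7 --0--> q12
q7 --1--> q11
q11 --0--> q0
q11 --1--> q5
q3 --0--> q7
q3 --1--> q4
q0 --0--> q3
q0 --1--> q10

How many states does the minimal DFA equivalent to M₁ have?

7

States {q6,q8} cannot be reached from the start state, so discard them.
Start with accepting vs non-accepting: {q3,q7} | {q0,q1,q2,q4,q5,q9,q10,q11,q12}.
Split {q3,q7} by δ(·,0) → {q3} and {q7}.
Refine {q0,q1,q2,q4,q5,q9,q10,q11,q12} on symbol 0: members go to different blocks, giving {q1,q5,q10,q11,q12} and {q0,q2,q4,q9}.
Split {q1,q5,q10,q11,q12} by δ(·,0) → {q1,q11,q12} and {q5,q10}.
Split {q1,q11,q12} by δ(·,1) → {q1,q12} and {q11}.
Split {q5,q10} by δ(·,0) → {q5} and {q10}.
No further refinement is possible. Final partition (7 blocks): {q3} | {q1,q12} | {q7} | {q0,q2,q4,q9} | {q5} | {q11} | {q10}.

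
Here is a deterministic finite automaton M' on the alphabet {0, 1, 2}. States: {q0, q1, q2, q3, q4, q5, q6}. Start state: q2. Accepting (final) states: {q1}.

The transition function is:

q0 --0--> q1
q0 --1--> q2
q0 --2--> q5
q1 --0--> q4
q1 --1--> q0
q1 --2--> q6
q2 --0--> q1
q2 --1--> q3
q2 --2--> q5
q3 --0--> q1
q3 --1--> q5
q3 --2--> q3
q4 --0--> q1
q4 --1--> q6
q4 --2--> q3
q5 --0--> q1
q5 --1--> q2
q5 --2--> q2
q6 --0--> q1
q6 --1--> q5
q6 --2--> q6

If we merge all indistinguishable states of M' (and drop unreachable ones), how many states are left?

2

All states are reachable from the start state.
Start with accepting vs non-accepting: {q1} | {q0,q2,q3,q4,q5,q6}.
The partition is now stable with 2 blocks: {q1} | {q0,q2,q3,q4,q5,q6}.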